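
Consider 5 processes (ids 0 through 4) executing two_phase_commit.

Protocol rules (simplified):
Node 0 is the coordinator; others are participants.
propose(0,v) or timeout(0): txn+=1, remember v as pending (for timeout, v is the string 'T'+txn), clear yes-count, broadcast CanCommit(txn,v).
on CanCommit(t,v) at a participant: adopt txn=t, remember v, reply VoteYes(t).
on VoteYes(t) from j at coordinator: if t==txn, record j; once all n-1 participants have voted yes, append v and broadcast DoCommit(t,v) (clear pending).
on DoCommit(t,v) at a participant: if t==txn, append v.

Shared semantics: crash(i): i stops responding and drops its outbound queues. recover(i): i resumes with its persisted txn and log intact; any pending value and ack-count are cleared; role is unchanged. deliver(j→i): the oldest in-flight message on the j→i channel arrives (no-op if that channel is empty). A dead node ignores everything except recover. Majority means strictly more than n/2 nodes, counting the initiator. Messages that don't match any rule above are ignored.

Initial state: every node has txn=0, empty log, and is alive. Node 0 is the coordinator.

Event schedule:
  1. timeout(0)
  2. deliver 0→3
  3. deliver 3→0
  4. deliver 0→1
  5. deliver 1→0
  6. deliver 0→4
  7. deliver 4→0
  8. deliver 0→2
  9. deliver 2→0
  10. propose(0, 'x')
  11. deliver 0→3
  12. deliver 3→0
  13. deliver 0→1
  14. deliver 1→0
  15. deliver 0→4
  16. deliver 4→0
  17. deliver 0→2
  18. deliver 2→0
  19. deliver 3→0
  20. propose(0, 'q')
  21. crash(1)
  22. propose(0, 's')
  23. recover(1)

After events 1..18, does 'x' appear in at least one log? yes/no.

1. timeout(0):  <0:coor t1 ->
2. deliver 0→3:  <3:part t1 ->
3. deliver 3→0:  nop
4. deliver 0→1:  <1:part t1 ->
5. deliver 1→0:  nop
6. deliver 0→4:  <4:part t1 ->
7. deliver 4→0:  nop
8. deliver 0→2:  <2:part t1 ->
9. deliver 2→0:  <0:coor t1 T1>
10. propose(0,'x'):  <0:coor t2 T1>
11. deliver 0→3:  <3:part t1 T1>
12. deliver 3→0:  nop
13. deliver 0→1:  <1:part t1 T1>
14. deliver 1→0:  nop
15. deliver 0→4:  <4:part t1 T1>
16. deliver 4→0:  nop
17. deliver 0→2:  <2:part t1 T1>
18. deliver 2→0:  nop

no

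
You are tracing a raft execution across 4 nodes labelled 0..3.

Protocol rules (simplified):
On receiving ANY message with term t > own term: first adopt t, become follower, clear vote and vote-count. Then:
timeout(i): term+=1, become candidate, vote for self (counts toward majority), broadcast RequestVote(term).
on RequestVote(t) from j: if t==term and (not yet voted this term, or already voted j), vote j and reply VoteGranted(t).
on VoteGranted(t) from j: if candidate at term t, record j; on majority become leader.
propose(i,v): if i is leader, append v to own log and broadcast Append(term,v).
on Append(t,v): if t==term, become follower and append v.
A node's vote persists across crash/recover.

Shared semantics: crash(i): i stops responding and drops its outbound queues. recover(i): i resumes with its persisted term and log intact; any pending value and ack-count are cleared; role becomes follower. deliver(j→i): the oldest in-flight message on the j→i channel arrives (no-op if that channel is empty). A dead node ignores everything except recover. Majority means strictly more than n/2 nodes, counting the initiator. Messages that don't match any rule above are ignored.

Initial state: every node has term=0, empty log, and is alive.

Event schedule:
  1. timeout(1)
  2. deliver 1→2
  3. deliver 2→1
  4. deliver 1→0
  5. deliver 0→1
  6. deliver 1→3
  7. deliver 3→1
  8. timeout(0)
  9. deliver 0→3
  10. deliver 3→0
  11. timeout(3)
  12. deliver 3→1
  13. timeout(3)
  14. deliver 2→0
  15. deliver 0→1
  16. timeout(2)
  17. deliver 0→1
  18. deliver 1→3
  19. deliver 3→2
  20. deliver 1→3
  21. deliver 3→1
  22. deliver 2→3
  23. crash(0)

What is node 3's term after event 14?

1. timeout(1):  <1:cand t1 ->
2. deliver 1→2:  <2:foll t1 ->
3. deliver 2→1:  nop
4. deliver 1→0:  <0:foll t1 ->
5. deliver 0→1:  <1:lead t1 ->
6. deliver 1→3:  <3:foll t1 ->
7. deliver 3→1:  nop
8. timeout(0):  <0:cand t2 ->
9. deliver 0→3:  <3:foll t2 ->
10. deliver 3→0:  nop
11. timeout(3):  <3:cand t3 ->
12. deliver 3→1:  <1:foll t3 ->
13. timeout(3):  <3:cand t4 ->
14. deliver 2→0:  nop

4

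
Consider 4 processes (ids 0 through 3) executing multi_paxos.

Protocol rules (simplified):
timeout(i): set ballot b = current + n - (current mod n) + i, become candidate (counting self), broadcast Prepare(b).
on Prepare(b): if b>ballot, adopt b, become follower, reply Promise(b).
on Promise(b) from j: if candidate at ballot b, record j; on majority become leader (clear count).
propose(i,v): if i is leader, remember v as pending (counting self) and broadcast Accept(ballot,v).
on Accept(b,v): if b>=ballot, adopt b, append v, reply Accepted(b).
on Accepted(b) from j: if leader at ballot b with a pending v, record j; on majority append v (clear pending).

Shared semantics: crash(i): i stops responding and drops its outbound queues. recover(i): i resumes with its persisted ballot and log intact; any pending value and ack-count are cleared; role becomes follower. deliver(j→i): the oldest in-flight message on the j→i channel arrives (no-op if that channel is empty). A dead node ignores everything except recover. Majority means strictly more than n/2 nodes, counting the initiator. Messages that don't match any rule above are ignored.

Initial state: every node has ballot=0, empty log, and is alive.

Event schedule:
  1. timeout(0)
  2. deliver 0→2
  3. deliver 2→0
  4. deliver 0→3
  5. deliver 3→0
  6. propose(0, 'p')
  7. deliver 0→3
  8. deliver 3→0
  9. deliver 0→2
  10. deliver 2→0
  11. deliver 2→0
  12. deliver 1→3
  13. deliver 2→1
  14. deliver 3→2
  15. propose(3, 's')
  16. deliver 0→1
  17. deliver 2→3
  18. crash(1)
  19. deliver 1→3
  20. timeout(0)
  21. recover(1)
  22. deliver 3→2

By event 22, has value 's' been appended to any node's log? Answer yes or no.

1. timeout(0):  <0:cand b4 ->
2. deliver 0→2:  <2:foll b4 ->
3. deliver 2→0:  nop
4. deliver 0→3:  <3:foll b4 ->
5. deliver 3→0:  <0:lead b4 ->
6. propose(0,'p'):  nop
7. deliver 0→3:  <3:foll b4 p>
8. deliver 3→0:  nop
9. deliver 0→2:  <2:foll b4 p>
10. deliver 2→0:  <0:lead b4 p>
11. deliver 2→0:  nop
12. deliver 1→3:  nop
13. deliver 2→1:  nop
14. deliver 3→2:  nop
15. propose(3,'s'):  nop
16. deliver 0→1:  <1:foll b4 ->
17. deliver 2→3:  nop
18. crash(1):  <1:✗foll b4 ->
19. deliver 1→3:  nop
20. timeout(0):  <0:cand b8 p>
21. recover(1):  <1:foll b4 ->
22. deliver 3→2:  nop

no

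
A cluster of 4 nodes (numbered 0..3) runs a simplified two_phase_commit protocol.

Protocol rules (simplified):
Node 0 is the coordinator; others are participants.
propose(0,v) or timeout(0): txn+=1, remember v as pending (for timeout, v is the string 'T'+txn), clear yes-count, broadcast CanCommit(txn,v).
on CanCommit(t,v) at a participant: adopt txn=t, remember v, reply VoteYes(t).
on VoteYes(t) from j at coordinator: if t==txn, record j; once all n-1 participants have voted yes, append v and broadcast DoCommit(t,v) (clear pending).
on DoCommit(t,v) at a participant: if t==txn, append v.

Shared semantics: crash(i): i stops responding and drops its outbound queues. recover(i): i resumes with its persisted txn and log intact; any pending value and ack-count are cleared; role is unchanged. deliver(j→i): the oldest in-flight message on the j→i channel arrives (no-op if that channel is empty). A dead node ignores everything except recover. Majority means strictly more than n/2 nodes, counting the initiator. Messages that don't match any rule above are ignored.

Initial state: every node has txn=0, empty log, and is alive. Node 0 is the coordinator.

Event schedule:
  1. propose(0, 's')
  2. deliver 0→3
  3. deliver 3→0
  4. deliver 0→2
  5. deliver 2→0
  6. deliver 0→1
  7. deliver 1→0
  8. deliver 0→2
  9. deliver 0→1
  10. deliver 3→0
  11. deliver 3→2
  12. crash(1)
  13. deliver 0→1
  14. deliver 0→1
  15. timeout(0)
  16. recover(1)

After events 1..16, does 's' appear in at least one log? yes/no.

yes

1. propose(0,'s'):  <0:coor t1 ->
2. deliver 0→3:  <3:part t1 ->
3. deliver 3→0:  nop
4. deliver 0→2:  <2:part t1 ->
5. deliver 2→0:  nop
6. deliver 0→1:  <1:part t1 ->
7. deliver 1→0:  <0:coor t1 s>
8. deliver 0→2:  <2:part t1 s>
9. deliver 0→1:  <1:part t1 s>
10. deliver 3→0:  nop
11. deliver 3→2:  nop
12. crash(1):  <1:✗part t1 s>
13. deliver 0→1:  nop
14. deliver 0→1:  nop
15. timeout(0):  <0:coor t2 s>
16. recover(1):  <1:part t1 s>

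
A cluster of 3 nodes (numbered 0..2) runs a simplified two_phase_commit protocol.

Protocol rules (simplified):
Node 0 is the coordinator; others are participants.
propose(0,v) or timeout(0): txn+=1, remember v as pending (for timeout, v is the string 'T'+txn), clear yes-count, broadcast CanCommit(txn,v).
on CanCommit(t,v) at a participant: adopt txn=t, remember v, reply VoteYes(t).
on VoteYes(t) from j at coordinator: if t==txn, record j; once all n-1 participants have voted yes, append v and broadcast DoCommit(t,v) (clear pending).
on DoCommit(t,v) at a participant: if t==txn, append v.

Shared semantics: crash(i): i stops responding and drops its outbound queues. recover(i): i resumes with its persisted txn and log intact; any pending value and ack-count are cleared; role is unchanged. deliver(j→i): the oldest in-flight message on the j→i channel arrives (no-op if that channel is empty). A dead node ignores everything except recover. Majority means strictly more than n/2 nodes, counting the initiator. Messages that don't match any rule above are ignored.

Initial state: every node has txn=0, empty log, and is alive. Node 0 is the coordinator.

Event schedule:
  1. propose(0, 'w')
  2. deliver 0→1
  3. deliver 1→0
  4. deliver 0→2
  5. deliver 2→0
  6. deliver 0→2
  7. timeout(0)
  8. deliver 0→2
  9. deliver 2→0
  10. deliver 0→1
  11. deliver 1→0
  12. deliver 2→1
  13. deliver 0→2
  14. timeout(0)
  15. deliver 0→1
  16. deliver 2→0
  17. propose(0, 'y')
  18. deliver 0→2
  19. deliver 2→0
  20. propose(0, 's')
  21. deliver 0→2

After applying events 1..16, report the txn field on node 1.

[1] propose(0,'w') → N0(coor t1 [-])
[2] deliver 0→1 → N1(part t1 [-])
[3] deliver 1→0 → ∅
[4] deliver 0→2 → N2(part t1 [-])
[5] deliver 2→0 → N0(coor t1 [w])
[6] deliver 0→2 → N2(part t1 [w])
[7] timeout(0) → N0(coor t2 [w])
[8] deliver 0→2 → N2(part t2 [w])
[9] deliver 2→0 → ∅
[10] deliver 0→1 → N1(part t1 [w])
[11] deliver 1→0 → ∅
[12] deliver 2→1 → ∅
[13] deliver 0→2 → ∅
[14] timeout(0) → N0(coor t3 [w])
[15] deliver 0→1 → N1(part t2 [w])
[16] deliver 2→0 → ∅

2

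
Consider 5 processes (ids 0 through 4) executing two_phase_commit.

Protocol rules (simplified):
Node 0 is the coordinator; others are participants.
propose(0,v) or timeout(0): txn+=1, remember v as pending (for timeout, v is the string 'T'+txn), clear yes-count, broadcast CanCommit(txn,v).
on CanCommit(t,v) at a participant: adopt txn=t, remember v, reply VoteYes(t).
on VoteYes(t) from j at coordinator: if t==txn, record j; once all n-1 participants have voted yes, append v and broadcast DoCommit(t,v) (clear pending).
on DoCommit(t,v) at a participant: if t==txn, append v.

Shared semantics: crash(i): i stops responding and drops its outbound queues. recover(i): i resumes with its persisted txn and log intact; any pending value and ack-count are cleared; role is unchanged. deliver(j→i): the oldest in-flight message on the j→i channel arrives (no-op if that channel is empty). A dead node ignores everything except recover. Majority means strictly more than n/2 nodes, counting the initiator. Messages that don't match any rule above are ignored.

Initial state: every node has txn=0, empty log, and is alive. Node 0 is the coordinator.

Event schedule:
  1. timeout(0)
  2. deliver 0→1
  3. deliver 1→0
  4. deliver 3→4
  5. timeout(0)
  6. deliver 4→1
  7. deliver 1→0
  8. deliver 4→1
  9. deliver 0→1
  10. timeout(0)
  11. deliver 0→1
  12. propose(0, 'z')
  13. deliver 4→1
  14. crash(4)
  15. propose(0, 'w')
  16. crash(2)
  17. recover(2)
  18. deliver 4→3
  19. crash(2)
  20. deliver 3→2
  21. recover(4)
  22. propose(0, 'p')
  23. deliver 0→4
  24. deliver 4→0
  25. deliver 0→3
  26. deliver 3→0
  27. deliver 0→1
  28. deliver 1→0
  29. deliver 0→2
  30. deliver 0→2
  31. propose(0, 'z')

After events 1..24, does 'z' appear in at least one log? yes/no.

no

after 1 — timeout(0): n0:coor/t1/[-]
after 2 — deliver 0→1: n1:part/t1/[-]
after 3 — deliver 1→0: ·
after 4 — deliver 3→4: ·
after 5 — timeout(0): n0:coor/t2/[-]
after 6 — deliver 4→1: ·
after 7 — deliver 1→0: ·
after 8 — deliver 4→1: ·
after 9 — deliver 0→1: n1:part/t2/[-]
after 10 — timeout(0): n0:coor/t3/[-]
after 11 — deliver 0→1: n1:part/t3/[-]
after 12 — propose(0,'z'): n0:coor/t4/[-]
after 13 — deliver 4→1: ·
after 14 — crash(4): n4:✗part/t0/[-]
after 15 — propose(0,'w'): n0:coor/t5/[-]
after 16 — crash(2): n2:✗part/t0/[-]
after 17 — recover(2): n2:part/t0/[-]
after 18 — deliver 4→3: ·
after 19 — crash(2): n2:✗part/t0/[-]
after 20 — deliver 3→2: ·
after 21 — recover(4): n4:part/t0/[-]
after 22 — propose(0,'p'): n0:coor/t6/[-]
after 23 — deliver 0→4: n4:part/t1/[-]
after 24 — deliver 4→0: ·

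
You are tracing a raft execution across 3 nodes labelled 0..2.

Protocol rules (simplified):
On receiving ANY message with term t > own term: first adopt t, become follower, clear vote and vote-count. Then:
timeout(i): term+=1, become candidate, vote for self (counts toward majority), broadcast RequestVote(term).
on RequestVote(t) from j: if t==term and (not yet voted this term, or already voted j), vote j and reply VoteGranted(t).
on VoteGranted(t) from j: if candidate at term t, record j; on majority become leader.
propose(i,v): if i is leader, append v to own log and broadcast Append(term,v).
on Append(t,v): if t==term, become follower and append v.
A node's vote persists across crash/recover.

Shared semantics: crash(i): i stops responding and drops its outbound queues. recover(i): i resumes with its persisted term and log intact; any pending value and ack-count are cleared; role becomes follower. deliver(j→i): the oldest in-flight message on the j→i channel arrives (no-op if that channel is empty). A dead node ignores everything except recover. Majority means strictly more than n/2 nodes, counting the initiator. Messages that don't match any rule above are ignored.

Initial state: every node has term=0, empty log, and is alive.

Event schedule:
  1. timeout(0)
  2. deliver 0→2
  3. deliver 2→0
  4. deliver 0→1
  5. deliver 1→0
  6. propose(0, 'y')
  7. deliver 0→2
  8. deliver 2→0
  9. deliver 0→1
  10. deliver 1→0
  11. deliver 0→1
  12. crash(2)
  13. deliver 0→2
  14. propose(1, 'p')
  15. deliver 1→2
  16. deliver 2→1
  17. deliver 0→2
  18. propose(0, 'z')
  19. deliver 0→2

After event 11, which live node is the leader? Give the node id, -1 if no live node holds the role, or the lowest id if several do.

[1] timeout(0) → N0(cand t1 [-])
[2] deliver 0→2 → N2(foll t1 [-])
[3] deliver 2→0 → N0(lead t1 [-])
[4] deliver 0→1 → N1(foll t1 [-])
[5] deliver 1→0 → ∅
[6] propose(0,'y') → N0(lead t1 [y])
[7] deliver 0→2 → N2(foll t1 [y])
[8] deliver 2→0 → ∅
[9] deliver 0→1 → N1(foll t1 [y])
[10] deliver 1→0 → ∅
[11] deliver 0→1 → ∅

0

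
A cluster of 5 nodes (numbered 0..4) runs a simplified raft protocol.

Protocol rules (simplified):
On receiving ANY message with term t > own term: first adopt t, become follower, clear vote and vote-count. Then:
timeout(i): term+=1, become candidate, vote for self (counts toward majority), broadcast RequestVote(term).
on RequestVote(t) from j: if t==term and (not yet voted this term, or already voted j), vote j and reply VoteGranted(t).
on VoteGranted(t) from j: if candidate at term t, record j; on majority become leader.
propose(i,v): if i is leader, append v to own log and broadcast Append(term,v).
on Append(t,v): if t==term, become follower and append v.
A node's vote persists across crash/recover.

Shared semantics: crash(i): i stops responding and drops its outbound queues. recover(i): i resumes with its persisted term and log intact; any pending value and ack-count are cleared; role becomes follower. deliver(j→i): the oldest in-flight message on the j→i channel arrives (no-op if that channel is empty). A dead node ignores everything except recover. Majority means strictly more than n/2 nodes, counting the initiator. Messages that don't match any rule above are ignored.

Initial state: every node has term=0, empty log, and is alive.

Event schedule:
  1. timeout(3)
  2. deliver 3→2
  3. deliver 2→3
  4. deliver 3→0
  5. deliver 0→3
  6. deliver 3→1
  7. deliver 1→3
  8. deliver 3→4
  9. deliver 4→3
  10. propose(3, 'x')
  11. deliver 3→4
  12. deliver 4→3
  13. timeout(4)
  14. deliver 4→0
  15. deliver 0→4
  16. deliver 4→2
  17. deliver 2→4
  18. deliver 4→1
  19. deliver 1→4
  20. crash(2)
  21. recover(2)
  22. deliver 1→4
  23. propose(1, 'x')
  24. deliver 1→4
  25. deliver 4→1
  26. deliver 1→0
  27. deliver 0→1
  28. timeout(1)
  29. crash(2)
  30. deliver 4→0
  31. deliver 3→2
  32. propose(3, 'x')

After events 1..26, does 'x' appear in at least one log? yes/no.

after 1 — timeout(3): n3:cand/t1/[-]
after 2 — deliver 3→2: n2:foll/t1/[-]
after 3 — deliver 2→3: ·
after 4 — deliver 3→0: n0:foll/t1/[-]
after 5 — deliver 0→3: n3:lead/t1/[-]
after 6 — deliver 3→1: n1:foll/t1/[-]
after 7 — deliver 1→3: ·
after 8 — deliver 3→4: n4:foll/t1/[-]
after 9 — deliver 4→3: ·
after 10 — propose(3,'x'): n3:lead/t1/[x]
after 11 — deliver 3→4: n4:foll/t1/[x]
after 12 — deliver 4→3: ·
after 13 — timeout(4): n4:cand/t2/[x]
after 14 — deliver 4→0: n0:foll/t2/[-]
after 15 — deliver 0→4: ·
after 16 — deliver 4→2: n2:foll/t2/[-]
after 17 — deliver 2→4: n4:lead/t2/[x]
after 18 — deliver 4→1: n1:foll/t2/[-]
after 19 — deliver 1→4: ·
after 20 — crash(2): n2:✗foll/t2/[-]
after 21 — recover(2): n2:foll/t2/[-]
after 22 — deliver 1→4: ·
after 23 — propose(1,'x'): ·
after 24 — deliver 1→4: ·
after 25 — deliver 4→1: ·
after 26 — deliver 1→0: ·

yes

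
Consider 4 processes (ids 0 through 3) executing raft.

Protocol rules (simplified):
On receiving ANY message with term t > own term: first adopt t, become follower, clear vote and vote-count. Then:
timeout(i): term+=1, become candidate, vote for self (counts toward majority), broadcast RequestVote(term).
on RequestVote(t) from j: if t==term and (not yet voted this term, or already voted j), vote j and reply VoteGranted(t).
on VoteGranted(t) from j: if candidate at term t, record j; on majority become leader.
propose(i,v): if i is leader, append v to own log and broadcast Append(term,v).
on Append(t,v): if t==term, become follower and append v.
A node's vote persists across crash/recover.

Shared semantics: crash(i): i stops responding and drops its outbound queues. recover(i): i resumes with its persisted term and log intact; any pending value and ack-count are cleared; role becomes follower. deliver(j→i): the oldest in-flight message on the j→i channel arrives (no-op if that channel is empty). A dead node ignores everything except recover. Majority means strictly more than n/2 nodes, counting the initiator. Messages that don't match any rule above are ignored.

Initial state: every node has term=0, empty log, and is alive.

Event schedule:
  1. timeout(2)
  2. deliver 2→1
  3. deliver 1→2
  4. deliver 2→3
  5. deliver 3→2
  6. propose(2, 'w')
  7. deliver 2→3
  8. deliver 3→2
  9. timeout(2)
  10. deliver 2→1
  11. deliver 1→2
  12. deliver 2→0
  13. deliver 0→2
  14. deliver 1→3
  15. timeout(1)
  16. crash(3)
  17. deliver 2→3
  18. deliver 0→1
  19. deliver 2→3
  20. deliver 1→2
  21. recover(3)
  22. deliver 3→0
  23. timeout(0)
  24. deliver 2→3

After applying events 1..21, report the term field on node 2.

2

after 1 — timeout(2): n2:cand/t1/[-]
after 2 — deliver 2→1: n1:foll/t1/[-]
after 3 — deliver 1→2: ·
after 4 — deliver 2→3: n3:foll/t1/[-]
after 5 — deliver 3→2: n2:lead/t1/[-]
after 6 — propose(2,'w'): n2:lead/t1/[w]
after 7 — deliver 2→3: n3:foll/t1/[w]
after 8 — deliver 3→2: ·
after 9 — timeout(2): n2:cand/t2/[w]
after 10 — deliver 2→1: n1:foll/t1/[w]
after 11 — deliver 1→2: ·
after 12 — deliver 2→0: n0:foll/t1/[-]
after 13 — deliver 0→2: ·
after 14 — deliver 1→3: ·
after 15 — timeout(1): n1:cand/t2/[w]
after 16 — crash(3): n3:✗foll/t1/[w]
after 17 — deliver 2→3: ·
after 18 — deliver 0→1: ·
after 19 — deliver 2→3: ·
after 20 — deliver 1→2: ·
after 21 — recover(3): n3:foll/t1/[w]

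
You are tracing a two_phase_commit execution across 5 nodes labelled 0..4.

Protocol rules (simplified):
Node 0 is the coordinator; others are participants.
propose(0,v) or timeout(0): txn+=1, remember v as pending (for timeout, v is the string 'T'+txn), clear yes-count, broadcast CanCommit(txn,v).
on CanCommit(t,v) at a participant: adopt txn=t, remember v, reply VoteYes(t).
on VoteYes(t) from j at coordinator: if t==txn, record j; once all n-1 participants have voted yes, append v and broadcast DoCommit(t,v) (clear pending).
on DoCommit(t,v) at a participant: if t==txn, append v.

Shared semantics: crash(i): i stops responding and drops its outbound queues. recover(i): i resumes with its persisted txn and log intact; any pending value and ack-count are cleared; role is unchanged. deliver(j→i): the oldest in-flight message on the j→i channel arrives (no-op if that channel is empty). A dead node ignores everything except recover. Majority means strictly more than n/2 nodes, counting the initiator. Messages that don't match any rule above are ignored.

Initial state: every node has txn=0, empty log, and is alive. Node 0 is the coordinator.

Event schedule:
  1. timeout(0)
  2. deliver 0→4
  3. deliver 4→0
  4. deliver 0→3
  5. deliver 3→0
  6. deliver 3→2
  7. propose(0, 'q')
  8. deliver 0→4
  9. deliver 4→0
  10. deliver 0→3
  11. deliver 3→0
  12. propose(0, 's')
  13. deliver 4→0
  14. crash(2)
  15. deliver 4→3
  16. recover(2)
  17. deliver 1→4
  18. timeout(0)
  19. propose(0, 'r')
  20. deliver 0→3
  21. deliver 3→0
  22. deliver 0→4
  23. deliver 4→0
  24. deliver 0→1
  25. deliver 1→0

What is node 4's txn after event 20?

2

after 1 — timeout(0): n0:coor/t1/[-]
after 2 — deliver 0→4: n4:part/t1/[-]
after 3 — deliver 4→0: ·
after 4 — deliver 0→3: n3:part/t1/[-]
after 5 — deliver 3→0: ·
after 6 — deliver 3→2: ·
after 7 — propose(0,'q'): n0:coor/t2/[-]
after 8 — deliver 0→4: n4:part/t2/[-]
after 9 — deliver 4→0: ·
after 10 — deliver 0→3: n3:part/t2/[-]
after 11 — deliver 3→0: ·
after 12 — propose(0,'s'): n0:coor/t3/[-]
after 13 — deliver 4→0: ·
after 14 — crash(2): n2:✗part/t0/[-]
after 15 — deliver 4→3: ·
after 16 — recover(2): n2:part/t0/[-]
after 17 — deliver 1→4: ·
after 18 — timeout(0): n0:coor/t4/[-]
after 19 — propose(0,'r'): n0:coor/t5/[-]
after 20 — deliver 0→3: n3:part/t3/[-]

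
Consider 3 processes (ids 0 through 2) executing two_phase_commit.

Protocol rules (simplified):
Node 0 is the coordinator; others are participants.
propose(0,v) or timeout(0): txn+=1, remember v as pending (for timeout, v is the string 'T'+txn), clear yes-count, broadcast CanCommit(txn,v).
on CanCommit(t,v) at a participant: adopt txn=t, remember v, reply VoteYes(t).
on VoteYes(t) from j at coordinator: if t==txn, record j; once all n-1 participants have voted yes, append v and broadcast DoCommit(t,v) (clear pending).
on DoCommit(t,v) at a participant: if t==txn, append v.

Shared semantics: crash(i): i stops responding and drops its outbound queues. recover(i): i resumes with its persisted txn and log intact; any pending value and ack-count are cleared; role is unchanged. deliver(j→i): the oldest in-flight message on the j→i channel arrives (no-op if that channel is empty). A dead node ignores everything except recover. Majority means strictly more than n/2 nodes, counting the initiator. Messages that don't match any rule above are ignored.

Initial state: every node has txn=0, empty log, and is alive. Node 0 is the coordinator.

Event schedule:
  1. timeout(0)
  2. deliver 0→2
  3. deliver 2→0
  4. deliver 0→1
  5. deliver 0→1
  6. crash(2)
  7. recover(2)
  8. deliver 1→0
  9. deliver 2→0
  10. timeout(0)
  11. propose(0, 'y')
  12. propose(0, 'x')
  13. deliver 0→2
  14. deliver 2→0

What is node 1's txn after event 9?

1

e1 timeout(0): 0[coor,t=1,-]
e2 deliver 0→2: 2[part,t=1,-]
e3 deliver 2→0: ·
e4 deliver 0→1: 1[part,t=1,-]
e5 deliver 0→1: ·
e6 crash(2): 2[✗part,t=1,-]
e7 recover(2): 2[part,t=1,-]
e8 deliver 1→0: 0[coor,t=1,T1]
e9 deliver 2→0: ·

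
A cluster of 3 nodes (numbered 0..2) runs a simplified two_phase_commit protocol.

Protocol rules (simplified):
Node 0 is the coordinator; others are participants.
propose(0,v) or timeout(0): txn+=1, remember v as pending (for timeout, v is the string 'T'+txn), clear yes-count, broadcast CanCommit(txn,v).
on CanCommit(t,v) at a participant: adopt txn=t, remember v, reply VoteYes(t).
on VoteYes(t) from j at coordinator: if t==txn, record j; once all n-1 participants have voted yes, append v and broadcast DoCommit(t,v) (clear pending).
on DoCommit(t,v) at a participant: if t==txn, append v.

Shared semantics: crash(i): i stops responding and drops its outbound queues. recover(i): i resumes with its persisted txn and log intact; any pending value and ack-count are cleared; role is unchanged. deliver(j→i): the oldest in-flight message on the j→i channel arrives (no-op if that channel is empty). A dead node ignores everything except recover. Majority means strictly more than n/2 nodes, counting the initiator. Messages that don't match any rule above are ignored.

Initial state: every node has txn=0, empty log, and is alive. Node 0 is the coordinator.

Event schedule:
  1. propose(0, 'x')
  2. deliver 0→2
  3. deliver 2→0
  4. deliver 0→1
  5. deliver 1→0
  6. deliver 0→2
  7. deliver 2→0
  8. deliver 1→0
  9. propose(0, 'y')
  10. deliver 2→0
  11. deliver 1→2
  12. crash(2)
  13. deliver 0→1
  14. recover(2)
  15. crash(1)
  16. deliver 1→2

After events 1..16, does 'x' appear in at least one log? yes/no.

yes

[1] propose(0,'x') → N0(coor t1 [-])
[2] deliver 0→2 → N2(part t1 [-])
[3] deliver 2→0 → ∅
[4] deliver 0→1 → N1(part t1 [-])
[5] deliver 1→0 → N0(coor t1 [x])
[6] deliver 0→2 → N2(part t1 [x])
[7] deliver 2→0 → ∅
[8] deliver 1→0 → ∅
[9] propose(0,'y') → N0(coor t2 [x])
[10] deliver 2→0 → ∅
[11] deliver 1→2 → ∅
[12] crash(2) → N2(✗part t1 [x])
[13] deliver 0→1 → N1(part t1 [x])
[14] recover(2) → N2(part t1 [x])
[15] crash(1) → N1(✗part t1 [x])
[16] deliver 1→2 → ∅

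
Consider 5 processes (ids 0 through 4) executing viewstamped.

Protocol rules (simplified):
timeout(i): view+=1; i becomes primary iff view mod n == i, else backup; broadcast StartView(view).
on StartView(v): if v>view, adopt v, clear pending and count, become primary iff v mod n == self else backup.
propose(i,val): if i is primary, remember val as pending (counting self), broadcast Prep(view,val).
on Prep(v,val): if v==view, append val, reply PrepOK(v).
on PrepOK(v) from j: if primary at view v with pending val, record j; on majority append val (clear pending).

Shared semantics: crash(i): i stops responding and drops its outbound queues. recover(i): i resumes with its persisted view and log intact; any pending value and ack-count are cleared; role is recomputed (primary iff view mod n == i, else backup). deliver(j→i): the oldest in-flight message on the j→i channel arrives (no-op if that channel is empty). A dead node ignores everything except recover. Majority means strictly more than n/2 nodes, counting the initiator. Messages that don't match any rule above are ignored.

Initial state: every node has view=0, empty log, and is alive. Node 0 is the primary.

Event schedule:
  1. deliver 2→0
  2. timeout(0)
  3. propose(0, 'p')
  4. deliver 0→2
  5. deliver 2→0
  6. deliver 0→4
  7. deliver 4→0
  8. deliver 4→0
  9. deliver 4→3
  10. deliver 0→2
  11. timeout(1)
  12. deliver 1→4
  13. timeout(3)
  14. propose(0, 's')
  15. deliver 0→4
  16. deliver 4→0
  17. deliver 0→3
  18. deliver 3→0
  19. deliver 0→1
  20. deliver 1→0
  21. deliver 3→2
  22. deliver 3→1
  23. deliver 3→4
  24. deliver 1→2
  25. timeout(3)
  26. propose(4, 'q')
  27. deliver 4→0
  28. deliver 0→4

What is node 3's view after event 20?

e1 deliver 2→0: ·
e2 timeout(0): 0[back,v=1,-]
e3 propose(0,'p'): ·
e4 deliver 0→2: 2[back,v=1,-]
e5 deliver 2→0: ·
e6 deliver 0→4: 4[back,v=1,-]
e7 deliver 4→0: ·
e8 deliver 4→0: ·
e9 deliver 4→3: ·
e10 deliver 0→2: ·
e11 timeout(1): 1[prim,v=1,-]
e12 deliver 1→4: ·
e13 timeout(3): 3[back,v=1,-]
e14 propose(0,'s'): ·
e15 deliver 0→4: ·
e16 deliver 4→0: ·
e17 deliver 0→3: ·
e18 deliver 3→0: ·
e19 deliver 0→1: ·
e20 deliver 1→0: ·

1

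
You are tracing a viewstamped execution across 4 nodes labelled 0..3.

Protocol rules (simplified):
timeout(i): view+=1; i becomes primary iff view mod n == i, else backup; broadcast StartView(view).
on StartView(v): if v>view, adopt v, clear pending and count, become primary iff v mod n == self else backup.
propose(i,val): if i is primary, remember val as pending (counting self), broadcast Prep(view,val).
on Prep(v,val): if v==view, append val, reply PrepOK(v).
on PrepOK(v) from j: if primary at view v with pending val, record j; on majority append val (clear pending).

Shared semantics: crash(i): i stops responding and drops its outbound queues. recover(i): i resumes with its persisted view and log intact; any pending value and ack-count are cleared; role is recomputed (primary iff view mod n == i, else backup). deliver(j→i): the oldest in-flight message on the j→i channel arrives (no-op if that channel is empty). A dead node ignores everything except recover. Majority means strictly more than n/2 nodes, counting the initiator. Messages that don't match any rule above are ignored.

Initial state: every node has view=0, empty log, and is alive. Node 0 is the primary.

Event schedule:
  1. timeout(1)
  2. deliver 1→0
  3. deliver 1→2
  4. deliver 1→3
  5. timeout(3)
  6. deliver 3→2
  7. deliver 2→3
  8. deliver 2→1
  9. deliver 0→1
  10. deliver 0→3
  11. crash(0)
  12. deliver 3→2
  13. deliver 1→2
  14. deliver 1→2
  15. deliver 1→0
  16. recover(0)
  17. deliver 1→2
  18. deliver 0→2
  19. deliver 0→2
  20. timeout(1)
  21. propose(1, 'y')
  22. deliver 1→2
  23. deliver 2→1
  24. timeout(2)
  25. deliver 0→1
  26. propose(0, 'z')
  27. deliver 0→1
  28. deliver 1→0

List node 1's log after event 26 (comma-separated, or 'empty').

1. timeout(1):  <1:prim v1 ->
2. deliver 1→0:  <0:back v1 ->
3. deliver 1→2:  <2:back v1 ->
4. deliver 1→3:  <3:back v1 ->
5. timeout(3):  <3:back v2 ->
6. deliver 3→2:  <2:prim v2 ->
7. deliver 2→3:  nop
8. deliver 2→1:  nop
9. deliver 0→1:  nop
10. deliver 0→3:  nop
11. crash(0):  <0:✗back v1 ->
12. deliver 3→2:  nop
13. deliver 1→2:  nop
14. deliver 1→2:  nop
15. deliver 1→0:  nop
16. recover(0):  <0:back v1 ->
17. deliver 1→2:  nop
18. deliver 0→2:  nop
19. deliver 0→2:  nop
20. timeout(1):  <1:back v2 ->
21. propose(1,'y'):  nop
22. deliver 1→2:  nop
23. deliver 2→1:  nop
24. timeout(2):  <2:back v3 ->
25. deliver 0→1:  nop
26. propose(0,'z'):  nop

empty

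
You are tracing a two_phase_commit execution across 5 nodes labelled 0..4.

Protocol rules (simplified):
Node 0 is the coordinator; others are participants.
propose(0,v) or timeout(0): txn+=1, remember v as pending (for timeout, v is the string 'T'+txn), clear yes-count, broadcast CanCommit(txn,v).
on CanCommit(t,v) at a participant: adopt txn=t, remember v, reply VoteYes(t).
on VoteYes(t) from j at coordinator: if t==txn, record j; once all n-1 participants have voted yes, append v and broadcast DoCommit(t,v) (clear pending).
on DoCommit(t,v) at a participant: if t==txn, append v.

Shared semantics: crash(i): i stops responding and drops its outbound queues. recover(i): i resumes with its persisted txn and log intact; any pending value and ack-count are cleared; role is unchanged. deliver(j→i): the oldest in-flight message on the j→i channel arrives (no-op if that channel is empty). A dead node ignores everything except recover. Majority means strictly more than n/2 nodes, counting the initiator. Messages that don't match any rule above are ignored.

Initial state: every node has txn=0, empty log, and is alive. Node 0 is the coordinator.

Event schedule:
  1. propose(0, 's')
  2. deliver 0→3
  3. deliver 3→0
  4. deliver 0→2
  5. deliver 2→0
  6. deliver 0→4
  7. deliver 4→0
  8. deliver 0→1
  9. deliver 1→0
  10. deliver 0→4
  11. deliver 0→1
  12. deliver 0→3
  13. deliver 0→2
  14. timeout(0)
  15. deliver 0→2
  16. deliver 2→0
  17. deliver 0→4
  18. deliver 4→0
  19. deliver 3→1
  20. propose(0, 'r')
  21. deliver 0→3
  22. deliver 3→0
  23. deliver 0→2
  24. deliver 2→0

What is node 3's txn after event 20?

1

after 1 — propose(0,'s'): n0:coor/t1/[-]
after 2 — deliver 0→3: n3:part/t1/[-]
after 3 — deliver 3→0: ·
after 4 — deliver 0→2: n2:part/t1/[-]
after 5 — deliver 2→0: ·
after 6 — deliver 0→4: n4:part/t1/[-]
after 7 — deliver 4→0: ·
after 8 — deliver 0→1: n1:part/t1/[-]
after 9 — deliver 1→0: n0:coor/t1/[s]
after 10 — deliver 0→4: n4:part/t1/[s]
after 11 — deliver 0→1: n1:part/t1/[s]
after 12 — deliver 0→3: n3:part/t1/[s]
after 13 — deliver 0→2: n2:part/t1/[s]
after 14 — timeout(0): n0:coor/t2/[s]
after 15 — deliver 0→2: n2:part/t2/[s]
after 16 — deliver 2→0: ·
after 17 — deliver 0→4: n4:part/t2/[s]
after 18 — deliver 4→0: ·
after 19 — deliver 3→1: ·
after 20 — propose(0,'r'): n0:coor/t3/[s]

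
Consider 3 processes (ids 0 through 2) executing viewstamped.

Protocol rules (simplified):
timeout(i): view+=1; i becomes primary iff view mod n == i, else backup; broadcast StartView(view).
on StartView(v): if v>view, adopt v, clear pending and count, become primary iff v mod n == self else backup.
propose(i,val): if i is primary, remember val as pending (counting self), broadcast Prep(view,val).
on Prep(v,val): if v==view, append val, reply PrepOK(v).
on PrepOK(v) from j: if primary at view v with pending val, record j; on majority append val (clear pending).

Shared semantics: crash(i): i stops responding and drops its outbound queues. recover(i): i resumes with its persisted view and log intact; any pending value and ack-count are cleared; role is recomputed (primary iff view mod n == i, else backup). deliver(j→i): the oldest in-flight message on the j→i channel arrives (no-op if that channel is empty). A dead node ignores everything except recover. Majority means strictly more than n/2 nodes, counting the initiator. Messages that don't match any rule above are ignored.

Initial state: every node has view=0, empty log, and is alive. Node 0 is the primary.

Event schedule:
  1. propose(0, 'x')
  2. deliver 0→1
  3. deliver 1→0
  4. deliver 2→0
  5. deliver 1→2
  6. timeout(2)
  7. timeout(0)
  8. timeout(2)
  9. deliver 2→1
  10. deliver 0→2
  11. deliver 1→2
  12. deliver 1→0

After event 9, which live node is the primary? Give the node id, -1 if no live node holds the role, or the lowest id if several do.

after 1 — propose(0,'x'): ·
after 2 — deliver 0→1: n1:back/v0/[x]
after 3 — deliver 1→0: n0:prim/v0/[x]
after 4 — deliver 2→0: ·
after 5 — deliver 1→2: ·
after 6 — timeout(2): n2:back/v1/[-]
after 7 — timeout(0): n0:back/v1/[x]
after 8 — timeout(2): n2:prim/v2/[-]
after 9 — deliver 2→1: n1:prim/v1/[x]

1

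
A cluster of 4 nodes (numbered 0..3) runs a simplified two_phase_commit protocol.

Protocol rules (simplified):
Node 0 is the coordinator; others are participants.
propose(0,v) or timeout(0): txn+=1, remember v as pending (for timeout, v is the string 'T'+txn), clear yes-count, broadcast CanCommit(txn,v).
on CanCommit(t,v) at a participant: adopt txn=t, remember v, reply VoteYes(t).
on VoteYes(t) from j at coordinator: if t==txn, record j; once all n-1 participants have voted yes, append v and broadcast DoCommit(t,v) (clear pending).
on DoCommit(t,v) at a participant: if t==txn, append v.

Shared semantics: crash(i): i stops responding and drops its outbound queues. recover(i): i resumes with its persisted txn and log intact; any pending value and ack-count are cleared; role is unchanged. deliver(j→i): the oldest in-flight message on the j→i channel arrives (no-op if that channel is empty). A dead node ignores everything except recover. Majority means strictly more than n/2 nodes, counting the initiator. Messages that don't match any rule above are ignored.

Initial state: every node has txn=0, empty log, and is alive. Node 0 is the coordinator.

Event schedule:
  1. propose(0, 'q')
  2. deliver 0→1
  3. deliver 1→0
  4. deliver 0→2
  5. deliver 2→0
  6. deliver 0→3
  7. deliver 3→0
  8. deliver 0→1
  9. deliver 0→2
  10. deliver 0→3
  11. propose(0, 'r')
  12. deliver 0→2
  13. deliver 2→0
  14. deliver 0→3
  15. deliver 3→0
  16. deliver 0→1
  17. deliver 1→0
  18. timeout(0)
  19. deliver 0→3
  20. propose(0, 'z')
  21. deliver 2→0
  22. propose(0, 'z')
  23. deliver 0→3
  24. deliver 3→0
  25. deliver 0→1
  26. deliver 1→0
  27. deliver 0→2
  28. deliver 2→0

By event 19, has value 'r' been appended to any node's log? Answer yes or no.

e1 propose(0,'q'): 0[coor,t=1,-]
e2 deliver 0→1: 1[part,t=1,-]
e3 deliver 1→0: ·
e4 deliver 0→2: 2[part,t=1,-]
e5 deliver 2→0: ·
e6 deliver 0→3: 3[part,t=1,-]
e7 deliver 3→0: 0[coor,t=1,q]
e8 deliver 0→1: 1[part,t=1,q]
e9 deliver 0→2: 2[part,t=1,q]
e10 deliver 0→3: 3[part,t=1,q]
e11 propose(0,'r'): 0[coor,t=2,q]
e12 deliver 0→2: 2[part,t=2,q]
e13 deliver 2→0: ·
e14 deliver 0→3: 3[part,t=2,q]
e15 deliver 3→0: ·
e16 deliver 0→1: 1[part,t=2,q]
e17 deliver 1→0: 0[coor,t=2,q,r]
e18 timeout(0): 0[coor,t=3,q,r]
e19 deliver 0→3: 3[part,t=2,q,r]

yes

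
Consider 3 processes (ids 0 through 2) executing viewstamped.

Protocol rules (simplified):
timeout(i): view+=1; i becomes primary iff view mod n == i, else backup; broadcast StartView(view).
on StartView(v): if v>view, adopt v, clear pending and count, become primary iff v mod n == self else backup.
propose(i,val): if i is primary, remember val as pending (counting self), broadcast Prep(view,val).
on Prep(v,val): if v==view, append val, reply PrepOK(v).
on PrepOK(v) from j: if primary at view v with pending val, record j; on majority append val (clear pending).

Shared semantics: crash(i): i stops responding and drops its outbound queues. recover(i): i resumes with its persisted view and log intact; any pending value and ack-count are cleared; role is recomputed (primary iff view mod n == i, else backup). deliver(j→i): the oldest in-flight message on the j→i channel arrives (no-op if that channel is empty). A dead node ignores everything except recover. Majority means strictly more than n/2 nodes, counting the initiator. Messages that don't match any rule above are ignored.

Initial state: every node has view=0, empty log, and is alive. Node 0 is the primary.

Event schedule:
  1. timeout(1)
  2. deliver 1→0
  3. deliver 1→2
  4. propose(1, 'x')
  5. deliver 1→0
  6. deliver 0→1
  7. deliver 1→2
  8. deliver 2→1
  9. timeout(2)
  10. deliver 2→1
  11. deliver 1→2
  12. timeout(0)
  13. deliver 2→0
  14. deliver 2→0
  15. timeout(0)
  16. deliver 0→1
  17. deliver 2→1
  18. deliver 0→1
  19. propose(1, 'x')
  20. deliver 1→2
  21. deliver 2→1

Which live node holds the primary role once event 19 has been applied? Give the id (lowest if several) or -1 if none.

step 1 timeout(1): 1={prim,v=1,log=-}
step 2 deliver 1→0: 0={back,v=1,log=-}
step 3 deliver 1→2: 2={back,v=1,log=-}
step 4 propose(1,'x'): —
step 5 deliver 1→0: 0={back,v=1,log=x}
step 6 deliver 0→1: 1={prim,v=1,log=x}
step 7 deliver 1→2: 2={back,v=1,log=x}
step 8 deliver 2→1: —
step 9 timeout(2): 2={prim,v=2,log=x}
step 10 deliver 2→1: 1={back,v=2,log=x}
step 11 deliver 1→2: —
step 12 timeout(0): 0={back,v=2,log=x}
step 13 deliver 2→0: —
step 14 deliver 2→0: —
step 15 timeout(0): 0={prim,v=3,log=x}
step 16 deliver 0→1: —
step 17 deliver 2→1: —
step 18 deliver 0→1: 1={back,v=3,log=x}
step 19 propose(1,'x'): —

0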